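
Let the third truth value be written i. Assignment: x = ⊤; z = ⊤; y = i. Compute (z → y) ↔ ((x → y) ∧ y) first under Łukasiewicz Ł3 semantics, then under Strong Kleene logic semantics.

⊤; i

In Łukasiewicz Ł3: z → y = ⊤ → i = i
x → y = ⊤ → i = i
(x → y) ∧ y = i ∧ i = i
(z → y) ↔ ((x → y) ∧ y) = i ↔ i = ⊤
In Strong Kleene logic: z → y = ⊤ → i = i  [¬⊤ ∨ i]
x → y = ⊤ → i = i
(x → y) ∧ y = i ∧ i = i
(z → y) ↔ ((x → y) ∧ y) = i ↔ i = i
They differ because Łukasiewicz Ł3 and Strong Kleene logic treat i differently under implication.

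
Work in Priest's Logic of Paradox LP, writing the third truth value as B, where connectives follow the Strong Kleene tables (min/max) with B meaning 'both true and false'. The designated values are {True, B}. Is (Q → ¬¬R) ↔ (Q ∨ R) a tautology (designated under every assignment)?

No

Countermodel: Q=True, R=False gives False, which is not designated.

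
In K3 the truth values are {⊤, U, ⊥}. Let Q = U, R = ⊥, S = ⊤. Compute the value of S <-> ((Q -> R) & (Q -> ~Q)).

U

Q -> R = U -> ⊥ = U  [~U | ⊥]
~Q = ~U = U
Q -> ~Q = U -> U = U
(Q -> R) & (Q -> ~Q) = U & U = U
S <-> ((Q -> R) & (Q -> ~Q)) = ⊤ <-> U = U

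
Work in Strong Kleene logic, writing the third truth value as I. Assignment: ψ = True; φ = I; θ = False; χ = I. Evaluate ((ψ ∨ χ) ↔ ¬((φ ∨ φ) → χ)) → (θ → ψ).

ψ ∨ χ = True ∨ I = True
φ ∨ φ = I ∨ I = I
(φ ∨ φ) → χ = I → I = I  [¬I ∨ I]
¬((φ ∨ φ) → χ) = ¬I = I
(ψ ∨ χ) ↔ ¬((φ ∨ φ) → χ) = True ↔ I = I
θ → ψ = False → True = True
((ψ ∨ χ) ↔ ¬((φ ∨ φ) → χ)) → (θ → ψ) = I → True = True

True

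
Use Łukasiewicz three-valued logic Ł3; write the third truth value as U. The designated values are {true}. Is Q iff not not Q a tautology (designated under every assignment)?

Every assignment of Q over {true, U, false} gives a value in {true}.
In particular, with Q=U: Q iff not not Q = true.

Yes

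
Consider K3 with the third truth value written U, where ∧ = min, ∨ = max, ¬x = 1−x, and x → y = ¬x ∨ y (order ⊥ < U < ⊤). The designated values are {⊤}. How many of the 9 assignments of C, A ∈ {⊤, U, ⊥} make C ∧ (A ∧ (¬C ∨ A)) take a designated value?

1

Designated under: (C=⊤, A=⊤).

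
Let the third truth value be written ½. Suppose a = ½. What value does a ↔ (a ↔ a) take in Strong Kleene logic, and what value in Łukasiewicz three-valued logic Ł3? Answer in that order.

In Strong Kleene logic: a ↔ a = ½ ↔ ½ = ½
a ↔ (a ↔ a) = ½ ↔ ½ = ½
In Łukasiewicz three-valued logic Ł3: a ↔ a = ½ ↔ ½ = 1  [1 − |½−½|]
a ↔ (a ↔ a) = ½ ↔ 1 = ½

½; ½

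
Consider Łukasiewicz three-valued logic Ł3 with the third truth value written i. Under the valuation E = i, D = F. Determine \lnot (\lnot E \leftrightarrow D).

\lnot E = \lnot i = i
\lnot E \leftrightarrow D = i \leftrightarrow F = i
\lnot (\lnot E \leftrightarrow D) = \lnot i = i

i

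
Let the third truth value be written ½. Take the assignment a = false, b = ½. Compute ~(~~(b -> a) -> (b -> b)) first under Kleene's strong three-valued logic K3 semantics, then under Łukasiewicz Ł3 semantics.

In Kleene's strong three-valued logic K3: b -> a = ½ -> false = ½  [~½ | false]
~(b -> a) = ~½ = ½
~~(b -> a) = ~½ = ½
b -> b = ½ -> ½ = ½
~~(b -> a) -> (b -> b) = ½ -> ½ = ½
~(~~(b -> a) -> (b -> b)) = ~½ = ½
In Łukasiewicz Ł3: b -> a = ½ -> false = ½  [min(1, 1−½+0)]
~(b -> a) = ~½ = ½
~~(b -> a) = ~½ = ½
b -> b = ½ -> ½ = true
~~(b -> a) -> (b -> b) = ½ -> true = true
~(~~(b -> a) -> (b -> b)) = ~true = false
They differ because Kleene's strong three-valued logic K3 and Łukasiewicz Ł3 treat ½ differently under implication.

½; false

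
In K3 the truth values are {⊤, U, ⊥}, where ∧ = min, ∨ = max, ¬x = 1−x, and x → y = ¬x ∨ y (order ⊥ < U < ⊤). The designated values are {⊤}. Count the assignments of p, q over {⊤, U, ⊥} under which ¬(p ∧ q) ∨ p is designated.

Of the 9 assignments, 7 give a value in {⊤}.

7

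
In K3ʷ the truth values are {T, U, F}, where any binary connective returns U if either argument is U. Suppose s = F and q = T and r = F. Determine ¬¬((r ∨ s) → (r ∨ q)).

r ∨ s = F ∨ F = F
r ∨ q = F ∨ T = T
(r ∨ s) → (r ∨ q) = F → T = T
¬((r ∨ s) → (r ∨ q)) = ¬T = F
¬¬((r ∨ s) → (r ∨ q)) = ¬F = T

T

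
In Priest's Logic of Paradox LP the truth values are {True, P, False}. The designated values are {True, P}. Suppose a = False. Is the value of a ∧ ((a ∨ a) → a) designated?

a ∨ a = False ∨ False = False
(a ∨ a) → a = False → False = True
a ∧ ((a ∨ a) → a) = False ∧ True = False
False ∉ {True, P}.

No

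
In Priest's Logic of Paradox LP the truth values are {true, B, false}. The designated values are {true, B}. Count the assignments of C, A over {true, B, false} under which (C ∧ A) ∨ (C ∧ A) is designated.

Designated under: (C=true, A=true); (C=true, A=B); (C=B, A=true); (C=B, A=B).

4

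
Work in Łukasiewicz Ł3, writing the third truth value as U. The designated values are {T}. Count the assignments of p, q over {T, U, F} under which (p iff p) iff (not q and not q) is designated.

3

Designated under: (p=T, q=F); (p=U, q=F); (p=F, q=F).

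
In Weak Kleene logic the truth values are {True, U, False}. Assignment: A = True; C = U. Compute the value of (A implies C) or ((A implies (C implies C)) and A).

U

A implies C = True implies U = U  [any arg is the third value ⇒ result is the third value]
C implies C = U implies U = U
A implies (C implies C) = True implies U = U
(A implies (C implies C)) and A = U and True = U
(A implies C) or ((A implies (C implies C)) and A) = U or U = U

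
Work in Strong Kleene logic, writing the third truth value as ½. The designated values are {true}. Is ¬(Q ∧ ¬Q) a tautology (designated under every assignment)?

No

Countermodel: Q=½ gives ½, which is not designated.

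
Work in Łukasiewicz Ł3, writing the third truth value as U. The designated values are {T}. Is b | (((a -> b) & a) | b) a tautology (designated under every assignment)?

No

Countermodel: b=U, a=T gives U, which is not designated.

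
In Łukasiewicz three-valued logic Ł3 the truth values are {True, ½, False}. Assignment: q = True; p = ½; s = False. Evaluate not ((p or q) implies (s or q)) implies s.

True

p or q = ½ or True = True
s or q = False or True = True
(p or q) implies (s or q) = True implies True = True
not ((p or q) implies (s or q)) = not True = False
not ((p or q) implies (s or q)) implies s = False implies False = True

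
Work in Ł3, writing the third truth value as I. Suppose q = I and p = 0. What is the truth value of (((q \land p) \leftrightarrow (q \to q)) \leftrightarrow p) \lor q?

q \land p = I \land 0 = 0
q \to q = I \to I = 1  [min(1, 1−½+½)]
(q \land p) \leftrightarrow (q \to q) = 0 \leftrightarrow 1 = 0
((q \land p) \leftrightarrow (q \to q)) \leftrightarrow p = 0 \leftrightarrow 0 = 1
(((q \land p) \leftrightarrow (q \to q)) \leftrightarrow p) \lor q = 1 \lor I = 1

1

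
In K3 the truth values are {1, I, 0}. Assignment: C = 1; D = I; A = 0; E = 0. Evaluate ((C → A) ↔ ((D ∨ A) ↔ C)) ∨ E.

I

C → A = 1 → 0 = 0
D ∨ A = I ∨ 0 = I
(D ∨ A) ↔ C = I ↔ 1 = I
(C → A) ↔ ((D ∨ A) ↔ C) = 0 ↔ I = I
((C → A) ↔ ((D ∨ A) ↔ C)) ∨ E = I ∨ 0 = I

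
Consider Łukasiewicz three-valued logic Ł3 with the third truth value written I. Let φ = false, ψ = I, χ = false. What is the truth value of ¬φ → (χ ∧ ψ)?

¬φ = ¬false = true
χ ∧ ψ = false ∧ I = false
¬φ → (χ ∧ ψ) = true → false = false

false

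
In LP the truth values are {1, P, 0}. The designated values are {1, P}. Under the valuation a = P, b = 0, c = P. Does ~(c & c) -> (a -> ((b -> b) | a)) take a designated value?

Yes

c & c = P & P = P
~(c & c) = ~P = P
b -> b = 0 -> 0 = 1
(b -> b) | a = 1 | P = 1
a -> ((b -> b) | a) = P -> 1 = 1  [~P | 1]
~(c & c) -> (a -> ((b -> b) | a)) = P -> 1 = 1
1 ∈ {1, P}.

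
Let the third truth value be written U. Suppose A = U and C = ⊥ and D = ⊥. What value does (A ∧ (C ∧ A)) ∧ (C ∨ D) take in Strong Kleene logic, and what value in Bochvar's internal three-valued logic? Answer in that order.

⊥; U

In Strong Kleene logic: C ∧ A = ⊥ ∧ U = ⊥
A ∧ (C ∧ A) = U ∧ ⊥ = ⊥
C ∨ D = ⊥ ∨ ⊥ = ⊥
(A ∧ (C ∧ A)) ∧ (C ∨ D) = ⊥ ∧ ⊥ = ⊥
In Bochvar's internal three-valued logic: C ∧ A = ⊥ ∧ U = U
A ∧ (C ∧ A) = U ∧ U = U
C ∨ D = ⊥ ∨ ⊥ = ⊥
(A ∧ (C ∧ A)) ∧ (C ∨ D) = U ∧ ⊥ = U
They differ because Strong Kleene logic and Bochvar's internal three-valued logic treat U differently under the binary connectives.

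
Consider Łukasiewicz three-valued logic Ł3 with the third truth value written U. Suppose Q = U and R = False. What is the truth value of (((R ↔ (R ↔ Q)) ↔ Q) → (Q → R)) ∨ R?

R ↔ Q = False ↔ U = U  [1 − |0−½|]
R ↔ (R ↔ Q) = False ↔ U = U
(R ↔ (R ↔ Q)) ↔ Q = U ↔ U = True
Q → R = U → False = U
((R ↔ (R ↔ Q)) ↔ Q) → (Q → R) = True → U = U
(((R ↔ (R ↔ Q)) ↔ Q) → (Q → R)) ∨ R = U ∨ False = U

U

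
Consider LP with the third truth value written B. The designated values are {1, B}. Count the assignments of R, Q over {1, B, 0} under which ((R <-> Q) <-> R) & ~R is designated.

5

Of the 9 assignments, 5 give a value in {1, B}.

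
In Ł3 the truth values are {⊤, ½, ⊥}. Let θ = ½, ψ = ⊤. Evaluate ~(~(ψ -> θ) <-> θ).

ψ -> θ = ⊤ -> ½ = ½
~(ψ -> θ) = ~½ = ½
~(ψ -> θ) <-> θ = ½ <-> ½ = ⊤
~(~(ψ -> θ) <-> θ) = ~⊤ = ⊥

⊥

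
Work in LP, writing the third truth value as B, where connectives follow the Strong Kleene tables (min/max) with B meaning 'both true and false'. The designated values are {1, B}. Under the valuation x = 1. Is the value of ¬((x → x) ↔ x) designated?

No

x → x = 1 → 1 = 1
(x → x) ↔ x = 1 ↔ 1 = 1
¬((x → x) ↔ x) = ¬1 = 0
0 ∉ {1, B}.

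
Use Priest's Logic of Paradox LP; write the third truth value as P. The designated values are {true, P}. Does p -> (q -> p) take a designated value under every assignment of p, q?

Yes

Every assignment of p, q over {true, P, false} gives a value in {true, P}.
In particular, with p=P, q=P: p -> (q -> p) = P.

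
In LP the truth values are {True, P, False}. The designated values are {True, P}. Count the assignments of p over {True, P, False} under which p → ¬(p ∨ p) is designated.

2

p=True: False ·
p=P: P ✓
p=False: True ✓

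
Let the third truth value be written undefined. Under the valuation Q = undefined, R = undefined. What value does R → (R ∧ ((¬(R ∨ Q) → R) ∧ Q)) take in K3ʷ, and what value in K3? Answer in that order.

undefined; undefined

In K3ʷ: R ∨ Q = undefined ∨ undefined = undefined
¬(R ∨ Q) = ¬undefined = undefined
¬(R ∨ Q) → R = undefined → undefined = undefined  [any arg is the third value ⇒ result is the third value]
(¬(R ∨ Q) → R) ∧ Q = undefined ∧ undefined = undefined
R ∧ ((¬(R ∨ Q) → R) ∧ Q) = undefined ∧ undefined = undefined
R → (R ∧ ((¬(R ∨ Q) → R) ∧ Q)) = undefined → undefined = undefined
In K3: R ∨ Q = undefined ∨ undefined = undefined
¬(R ∨ Q) = ¬undefined = undefined
¬(R ∨ Q) → R = undefined → undefined = undefined  [¬undefined ∨ undefined]
(¬(R ∨ Q) → R) ∧ Q = undefined ∧ undefined = undefined
R ∧ ((¬(R ∨ Q) → R) ∧ Q) = undefined ∧ undefined = undefined
R → (R ∧ ((¬(R ∨ Q) → R) ∧ Q)) = undefined → undefined = undefined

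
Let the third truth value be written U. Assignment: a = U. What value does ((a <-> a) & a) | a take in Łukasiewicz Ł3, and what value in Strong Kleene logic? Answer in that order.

In Łukasiewicz Ł3: a <-> a = U <-> U = ⊤  [1 − |½−½|]
(a <-> a) & a = ⊤ & U = U
((a <-> a) & a) | a = U | U = U
In Strong Kleene logic: a <-> a = U <-> U = U
(a <-> a) & a = U & U = U
((a <-> a) & a) | a = U | U = U

U; U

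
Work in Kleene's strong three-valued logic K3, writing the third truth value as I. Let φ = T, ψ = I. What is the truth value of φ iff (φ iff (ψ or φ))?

ψ or φ = I or T = T
φ iff (ψ or φ) = T iff T = T
φ iff (φ iff (ψ or φ)) = T iff T = T

T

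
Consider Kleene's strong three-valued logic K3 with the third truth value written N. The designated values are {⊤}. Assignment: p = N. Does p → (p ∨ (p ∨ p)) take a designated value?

No

p ∨ p = N ∨ N = N
p ∨ (p ∨ p) = N ∨ N = N
p → (p ∨ (p ∨ p)) = N → N = N
N ∉ {⊤}.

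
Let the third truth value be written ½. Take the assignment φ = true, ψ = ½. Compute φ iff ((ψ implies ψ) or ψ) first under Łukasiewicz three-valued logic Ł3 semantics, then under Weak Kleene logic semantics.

In Łukasiewicz three-valued logic Ł3: ψ implies ψ = ½ implies ½ = true  [min(1, 1−½+½)]
(ψ implies ψ) or ψ = true or ½ = true
φ iff ((ψ implies ψ) or ψ) = true iff true = true
In Weak Kleene logic: ψ implies ψ = ½ implies ½ = ½  [any arg is the third value ⇒ result is the third value]
(ψ implies ψ) or ψ = ½ or ½ = ½
φ iff ((ψ implies ψ) or ψ) = true iff ½ = ½
They differ because Łukasiewicz three-valued logic Ł3 and Weak Kleene logic treat ½ differently under the binary connectives.

true; ½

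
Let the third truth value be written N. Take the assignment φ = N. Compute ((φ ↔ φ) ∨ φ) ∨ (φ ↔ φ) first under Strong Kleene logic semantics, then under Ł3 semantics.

In Strong Kleene logic: φ ↔ φ = N ↔ N = N
(φ ↔ φ) ∨ φ = N ∨ N = N
φ ↔ φ = N ↔ N = N
((φ ↔ φ) ∨ φ) ∨ (φ ↔ φ) = N ∨ N = N
In Ł3: φ ↔ φ = N ↔ N = ⊤  [1 − |½−½|]
(φ ↔ φ) ∨ φ = ⊤ ∨ N = ⊤
φ ↔ φ = N ↔ N = ⊤
((φ ↔ φ) ∨ φ) ∨ (φ ↔ φ) = ⊤ ∨ ⊤ = ⊤
They differ because Strong Kleene logic and Ł3 treat N differently under implication.

N; ⊤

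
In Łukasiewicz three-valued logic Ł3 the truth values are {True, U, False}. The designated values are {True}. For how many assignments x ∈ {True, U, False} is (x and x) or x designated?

x=True: True ✓
x=U: U ·
x=False: False ·

1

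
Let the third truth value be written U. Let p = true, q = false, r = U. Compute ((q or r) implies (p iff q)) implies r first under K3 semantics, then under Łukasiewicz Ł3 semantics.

U; true

In K3: q or r = false or U = U
p iff q = true iff false = false
(q or r) implies (p iff q) = U implies false = U  [not U or false]
((q or r) implies (p iff q)) implies r = U implies U = U
In Łukasiewicz Ł3: q or r = false or U = U
p iff q = true iff false = false
(q or r) implies (p iff q) = U implies false = U  [min(1, 1−½+0)]
((q or r) implies (p iff q)) implies r = U implies U = true
They differ because K3 and Łukasiewicz Ł3 treat U differently under implication.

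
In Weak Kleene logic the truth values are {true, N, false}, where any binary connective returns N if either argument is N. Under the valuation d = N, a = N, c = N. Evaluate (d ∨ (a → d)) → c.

a → d = N → N = N  [any arg is the third value ⇒ result is the third value]
d ∨ (a → d) = N ∨ N = N
(d ∨ (a → d)) → c = N → N = N

N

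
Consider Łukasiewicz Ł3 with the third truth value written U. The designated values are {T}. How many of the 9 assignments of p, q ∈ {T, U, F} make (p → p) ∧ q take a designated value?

3

Designated under: (p=T, q=T); (p=U, q=T); (p=F, q=T).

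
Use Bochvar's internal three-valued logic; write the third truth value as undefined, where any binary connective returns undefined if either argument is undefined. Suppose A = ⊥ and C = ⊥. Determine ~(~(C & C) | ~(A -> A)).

C & C = ⊥ & ⊥ = ⊥
~(C & C) = ~⊥ = ⊤
A -> A = ⊥ -> ⊥ = ⊤
~(A -> A) = ~⊤ = ⊥
~(C & C) | ~(A -> A) = ⊤ | ⊥ = ⊤
~(~(C & C) | ~(A -> A)) = ~⊤ = ⊥

⊥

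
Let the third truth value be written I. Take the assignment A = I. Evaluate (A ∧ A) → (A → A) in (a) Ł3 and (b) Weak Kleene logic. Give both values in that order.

T; I

In Ł3: A ∧ A = I ∧ I = I
A → A = I → I = T  [min(1, 1−½+½)]
(A ∧ A) → (A → A) = I → T = T
In Weak Kleene logic: A ∧ A = I ∧ I = I
A → A = I → I = I  [any arg is the third value ⇒ result is the third value]
(A ∧ A) → (A → A) = I → I = I
They differ because Ł3 and Weak Kleene logic treat I differently under the binary connectives.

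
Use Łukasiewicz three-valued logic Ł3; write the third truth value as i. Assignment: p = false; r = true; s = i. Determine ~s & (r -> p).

false

~s = ~i = i
r -> p = true -> false = false
~s & (r -> p) = i & false = false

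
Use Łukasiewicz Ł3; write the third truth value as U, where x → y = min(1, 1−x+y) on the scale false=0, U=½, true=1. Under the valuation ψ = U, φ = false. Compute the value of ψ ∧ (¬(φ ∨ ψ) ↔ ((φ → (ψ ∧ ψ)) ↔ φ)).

φ ∨ ψ = false ∨ U = U
¬(φ ∨ ψ) = ¬U = U
ψ ∧ ψ = U ∧ U = U
φ → (ψ ∧ ψ) = false → U = true  [min(1, 1−0+½)]
(φ → (ψ ∧ ψ)) ↔ φ = true ↔ false = false
¬(φ ∨ ψ) ↔ ((φ → (ψ ∧ ψ)) ↔ φ) = U ↔ false = U
ψ ∧ (¬(φ ∨ ψ) ↔ ((φ → (ψ ∧ ψ)) ↔ φ)) = U ∧ U = U

U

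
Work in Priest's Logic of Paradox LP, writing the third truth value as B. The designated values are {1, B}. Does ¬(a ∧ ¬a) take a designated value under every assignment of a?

Yes

Every assignment of a over {1, B, 0} gives a value in {1, B}.
In particular, with a=B: ¬(a ∧ ¬a) = B.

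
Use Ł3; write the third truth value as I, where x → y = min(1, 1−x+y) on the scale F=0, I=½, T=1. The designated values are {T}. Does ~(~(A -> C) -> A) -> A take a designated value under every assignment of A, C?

Yes

Every assignment of A, C over {T, I, F} gives a value in {T}.
In particular, with A=I, C=I: ~(~(A -> C) -> A) -> A = T.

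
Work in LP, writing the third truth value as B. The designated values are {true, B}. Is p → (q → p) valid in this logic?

Every assignment of p, q over {true, B, false} gives a value in {true, B}.
In particular, with p=B, q=B: p → (q → p) = B.

Yes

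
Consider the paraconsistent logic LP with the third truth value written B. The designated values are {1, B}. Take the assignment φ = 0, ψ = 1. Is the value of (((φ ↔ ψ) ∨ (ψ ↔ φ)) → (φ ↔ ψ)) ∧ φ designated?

φ ↔ ψ = 0 ↔ 1 = 0
ψ ↔ φ = 1 ↔ 0 = 0
(φ ↔ ψ) ∨ (ψ ↔ φ) = 0 ∨ 0 = 0
φ ↔ ψ = 0 ↔ 1 = 0
((φ ↔ ψ) ∨ (ψ ↔ φ)) → (φ ↔ ψ) = 0 → 0 = 1
(((φ ↔ ψ) ∨ (ψ ↔ φ)) → (φ ↔ ψ)) ∧ φ = 1 ∧ 0 = 0
0 ∉ {1, B}.

No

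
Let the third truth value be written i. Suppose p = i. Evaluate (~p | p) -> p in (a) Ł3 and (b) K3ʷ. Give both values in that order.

In Ł3: ~p = ~i = i
~p | p = i | i = i
(~p | p) -> p = i -> i = ⊤  [min(1, 1−½+½)]
In K3ʷ: ~p = ~i = i
~p | p = i | i = i
(~p | p) -> p = i -> i = i  [any arg is the third value ⇒ result is the third value]
They differ because Ł3 and K3ʷ treat i differently under the binary connectives.

⊤; i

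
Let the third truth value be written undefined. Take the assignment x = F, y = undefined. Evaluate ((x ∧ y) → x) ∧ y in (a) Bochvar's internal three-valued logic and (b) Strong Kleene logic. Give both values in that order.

In Bochvar's internal three-valued logic: x ∧ y = F ∧ undefined = undefined
(x ∧ y) → x = undefined → F = undefined  [any arg is the third value ⇒ result is the third value]
((x ∧ y) → x) ∧ y = undefined ∧ undefined = undefined
In Strong Kleene logic: x ∧ y = F ∧ undefined = F
(x ∧ y) → x = F → F = T
((x ∧ y) → x) ∧ y = T ∧ undefined = undefined

undefined; undefined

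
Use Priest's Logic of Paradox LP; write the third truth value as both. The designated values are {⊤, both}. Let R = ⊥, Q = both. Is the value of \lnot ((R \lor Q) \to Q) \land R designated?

R \lor Q = ⊥ \lor both = both
(R \lor Q) \to Q = both \to both = both  [\lnot both \lor both]
\lnot ((R \lor Q) \to Q) = \lnot both = both
\lnot ((R \lor Q) \to Q) \land R = both \land ⊥ = ⊥
⊥ ∉ {⊤, both}.

No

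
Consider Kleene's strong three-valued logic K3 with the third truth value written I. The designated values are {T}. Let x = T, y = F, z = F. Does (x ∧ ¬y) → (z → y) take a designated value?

¬y = ¬F = T
x ∧ ¬y = T ∧ T = T
z → y = F → F = T
(x ∧ ¬y) → (z → y) = T → T = T
T ∈ {T}.

Yes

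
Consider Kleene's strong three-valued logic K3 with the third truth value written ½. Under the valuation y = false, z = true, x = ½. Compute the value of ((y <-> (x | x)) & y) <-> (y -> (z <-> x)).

x | x = ½ | ½ = ½
y <-> (x | x) = false <-> ½ = ½
(y <-> (x | x)) & y = ½ & false = false
z <-> x = true <-> ½ = ½
y -> (z <-> x) = false -> ½ = true  [~false | ½]
((y <-> (x | x)) & y) <-> (y -> (z <-> x)) = false <-> true = false

false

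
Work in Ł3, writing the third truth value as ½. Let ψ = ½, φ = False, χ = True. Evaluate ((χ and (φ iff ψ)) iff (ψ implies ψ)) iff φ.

½

φ iff ψ = False iff ½ = ½  [1 − |0−½|]
χ and (φ iff ψ) = True and ½ = ½
ψ implies ψ = ½ implies ½ = True
(χ and (φ iff ψ)) iff (ψ implies ψ) = ½ iff True = ½
((χ and (φ iff ψ)) iff (ψ implies ψ)) iff φ = ½ iff False = ½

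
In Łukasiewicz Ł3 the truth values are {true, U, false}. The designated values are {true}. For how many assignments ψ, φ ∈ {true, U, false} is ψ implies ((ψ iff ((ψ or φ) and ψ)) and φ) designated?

Of the 9 assignments, 6 give a value in {true}.

6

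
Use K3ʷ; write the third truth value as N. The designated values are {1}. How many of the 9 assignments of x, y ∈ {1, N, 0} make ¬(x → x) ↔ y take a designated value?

2

Designated under: (x=1, y=0); (x=0, y=0).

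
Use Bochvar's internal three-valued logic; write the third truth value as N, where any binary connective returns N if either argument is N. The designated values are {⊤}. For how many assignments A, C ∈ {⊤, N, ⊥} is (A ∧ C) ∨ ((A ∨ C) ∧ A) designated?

2

Designated under: (A=⊤, C=⊤); (A=⊤, C=⊥).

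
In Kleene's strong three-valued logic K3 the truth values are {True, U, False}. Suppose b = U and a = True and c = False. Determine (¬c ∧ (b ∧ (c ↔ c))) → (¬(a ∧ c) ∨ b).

True

¬c = ¬False = True
c ↔ c = False ↔ False = True
b ∧ (c ↔ c) = U ∧ True = U
¬c ∧ (b ∧ (c ↔ c)) = True ∧ U = U
a ∧ c = True ∧ False = False
¬(a ∧ c) = ¬False = True
¬(a ∧ c) ∨ b = True ∨ U = True
(¬c ∧ (b ∧ (c ↔ c))) → (¬(a ∧ c) ∨ b) = U → True = True  [¬U ∨ True]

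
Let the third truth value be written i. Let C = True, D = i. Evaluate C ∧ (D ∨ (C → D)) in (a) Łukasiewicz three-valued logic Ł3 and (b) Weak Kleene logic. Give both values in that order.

i; i

In Łukasiewicz three-valued logic Ł3: C → D = True → i = i  [min(1, 1−1+½)]
D ∨ (C → D) = i ∨ i = i
C ∧ (D ∨ (C → D)) = True ∧ i = i
In Weak Kleene logic: C → D = True → i = i  [any arg is the third value ⇒ result is the third value]
D ∨ (C → D) = i ∨ i = i
C ∧ (D ∨ (C → D)) = True ∧ i = i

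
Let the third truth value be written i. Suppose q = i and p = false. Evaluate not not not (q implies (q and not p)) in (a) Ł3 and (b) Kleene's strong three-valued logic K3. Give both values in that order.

false; i

In Ł3: not p = not false = true
q and not p = i and true = i
q implies (q and not p) = i implies i = true
not (q implies (q and not p)) = not true = false
not not (q implies (q and not p)) = not false = true
not not not (q implies (q and not p)) = not true = false
In Kleene's strong three-valued logic K3: not p = not false = true
q and not p = i and true = i
q implies (q and not p) = i implies i = i  [not i or i]
not (q implies (q and not p)) = not i = i
not not (q implies (q and not p)) = not i = i
not not not (q implies (q and not p)) = not i = i
They differ because Ł3 and Kleene's strong three-valued logic K3 treat i differently under implication.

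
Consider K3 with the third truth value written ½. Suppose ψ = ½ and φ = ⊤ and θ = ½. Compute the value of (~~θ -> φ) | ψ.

⊤

~θ = ~½ = ½
~~θ = ~½ = ½
~~θ -> φ = ½ -> ⊤ = ⊤  [~½ | ⊤]
(~~θ -> φ) | ψ = ⊤ | ½ = ⊤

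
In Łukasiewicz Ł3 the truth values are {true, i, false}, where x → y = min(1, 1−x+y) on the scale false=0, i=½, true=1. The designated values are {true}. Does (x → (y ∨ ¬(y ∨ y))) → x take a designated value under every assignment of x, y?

No

Countermodel: x=i, y=true gives i, which is not designated.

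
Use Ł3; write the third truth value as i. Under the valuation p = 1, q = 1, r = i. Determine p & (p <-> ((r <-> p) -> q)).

1

r <-> p = i <-> 1 = i  [1 − |½−1|]
(r <-> p) -> q = i -> 1 = 1
p <-> ((r <-> p) -> q) = 1 <-> 1 = 1
p & (p <-> ((r <-> p) -> q)) = 1 & 1 = 1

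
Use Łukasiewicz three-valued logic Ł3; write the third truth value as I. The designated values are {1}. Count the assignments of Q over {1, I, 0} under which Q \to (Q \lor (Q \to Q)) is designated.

Q=1: 1 ✓
Q=I: 1 ✓
Q=0: 1 ✓

3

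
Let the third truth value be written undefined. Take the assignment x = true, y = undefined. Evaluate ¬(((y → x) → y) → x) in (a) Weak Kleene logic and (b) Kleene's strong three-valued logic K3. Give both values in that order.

undefined; false

In Weak Kleene logic: y → x = undefined → true = undefined  [any arg is the third value ⇒ result is the third value]
(y → x) → y = undefined → undefined = undefined
((y → x) → y) → x = undefined → true = undefined
¬(((y → x) → y) → x) = ¬undefined = undefined
In Kleene's strong three-valued logic K3: y → x = undefined → true = true  [¬undefined ∨ true]
(y → x) → y = true → undefined = undefined
((y → x) → y) → x = undefined → true = true
¬(((y → x) → y) → x) = ¬true = false
They differ because Weak Kleene logic and Kleene's strong three-valued logic K3 treat undefined differently under the binary connectives.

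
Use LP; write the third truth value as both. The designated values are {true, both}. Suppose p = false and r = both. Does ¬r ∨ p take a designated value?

¬r = ¬both = both
¬r ∨ p = both ∨ false = both
both ∈ {true, both}.

Yes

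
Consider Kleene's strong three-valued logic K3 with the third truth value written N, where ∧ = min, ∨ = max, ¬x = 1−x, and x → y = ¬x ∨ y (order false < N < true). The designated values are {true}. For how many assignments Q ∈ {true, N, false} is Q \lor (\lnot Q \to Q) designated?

Q=true: true ✓
Q=N: N ·
Q=false: false ·

1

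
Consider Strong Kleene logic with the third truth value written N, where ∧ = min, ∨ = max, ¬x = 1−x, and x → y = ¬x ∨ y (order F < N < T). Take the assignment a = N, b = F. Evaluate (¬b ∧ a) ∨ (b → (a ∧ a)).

T

¬b = ¬F = T
¬b ∧ a = T ∧ N = N
a ∧ a = N ∧ N = N
b → (a ∧ a) = F → N = T  [¬F ∨ N]
(¬b ∧ a) ∨ (b → (a ∧ a)) = N ∨ T = T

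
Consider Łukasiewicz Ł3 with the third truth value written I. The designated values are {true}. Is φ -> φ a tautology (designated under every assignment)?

Every assignment of φ over {true, I, false} gives a value in {true}.
In particular, with φ=I: φ -> φ = true.

Yes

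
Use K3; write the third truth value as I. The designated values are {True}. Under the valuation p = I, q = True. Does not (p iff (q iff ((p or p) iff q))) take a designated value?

p or p = I or I = I
(p or p) iff q = I iff True = I
q iff ((p or p) iff q) = True iff I = I
p iff (q iff ((p or p) iff q)) = I iff I = I
not (p iff (q iff ((p or p) iff q))) = not I = I
I ∉ {True}.

No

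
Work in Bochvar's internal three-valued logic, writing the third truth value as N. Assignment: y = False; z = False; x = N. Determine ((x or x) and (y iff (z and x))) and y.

x or x = N or N = N
z and x = False and N = N
y iff (z and x) = False iff N = N
(x or x) and (y iff (z and x)) = N and N = N
((x or x) and (y iff (z and x))) and y = N and False = N

N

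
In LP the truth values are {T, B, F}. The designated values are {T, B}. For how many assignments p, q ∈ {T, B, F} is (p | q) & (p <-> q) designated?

6

Of the 9 assignments, 6 give a value in {T, B}.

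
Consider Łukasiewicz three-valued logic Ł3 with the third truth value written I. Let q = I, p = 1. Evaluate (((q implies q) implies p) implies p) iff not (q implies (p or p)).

0

q implies q = I implies I = 1
(q implies q) implies p = 1 implies 1 = 1
((q implies q) implies p) implies p = 1 implies 1 = 1
p or p = 1 or 1 = 1
q implies (p or p) = I implies 1 = 1
not (q implies (p or p)) = not 1 = 0
(((q implies q) implies p) implies p) iff not (q implies (p or p)) = 1 iff 0 = 0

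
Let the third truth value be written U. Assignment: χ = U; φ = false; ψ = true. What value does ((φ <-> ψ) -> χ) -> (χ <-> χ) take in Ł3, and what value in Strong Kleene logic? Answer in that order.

true; U

In Ł3: φ <-> ψ = false <-> true = false
(φ <-> ψ) -> χ = false -> U = true  [min(1, 1−0+½)]
χ <-> χ = U <-> U = true
((φ <-> ψ) -> χ) -> (χ <-> χ) = true -> true = true
In Strong Kleene logic: φ <-> ψ = false <-> true = false
(φ <-> ψ) -> χ = false -> U = true  [~false | U]
χ <-> χ = U <-> U = U
((φ <-> ψ) -> χ) -> (χ <-> χ) = true -> U = U
They differ because Ł3 and Strong Kleene logic treat U differently under implication.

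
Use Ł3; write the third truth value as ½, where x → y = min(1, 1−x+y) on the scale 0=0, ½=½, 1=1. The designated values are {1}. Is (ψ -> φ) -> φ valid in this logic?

Countermodel: ψ=½, φ=½ gives ½, which is not designated.

No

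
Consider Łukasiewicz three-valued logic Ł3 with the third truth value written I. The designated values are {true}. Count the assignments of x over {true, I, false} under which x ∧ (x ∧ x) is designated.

x=true: true ✓
x=I: I ·
x=false: false ·

1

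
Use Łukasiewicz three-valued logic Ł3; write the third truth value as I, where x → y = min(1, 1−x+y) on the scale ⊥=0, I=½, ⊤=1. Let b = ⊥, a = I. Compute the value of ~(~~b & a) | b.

⊤

~b = ~⊥ = ⊤
~~b = ~⊤ = ⊥
~~b & a = ⊥ & I = ⊥
~(~~b & a) = ~⊥ = ⊤
~(~~b & a) | b = ⊤ | ⊥ = ⊤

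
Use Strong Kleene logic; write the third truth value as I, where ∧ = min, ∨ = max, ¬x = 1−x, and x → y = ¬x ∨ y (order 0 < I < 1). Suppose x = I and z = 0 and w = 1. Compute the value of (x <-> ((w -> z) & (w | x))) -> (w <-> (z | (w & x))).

I

w -> z = 1 -> 0 = 0
w | x = 1 | I = 1
(w -> z) & (w | x) = 0 & 1 = 0
x <-> ((w -> z) & (w | x)) = I <-> 0 = I
w & x = 1 & I = I
z | (w & x) = 0 | I = I
w <-> (z | (w & x)) = 1 <-> I = I
(x <-> ((w -> z) & (w | x))) -> (w <-> (z | (w & x))) = I -> I = I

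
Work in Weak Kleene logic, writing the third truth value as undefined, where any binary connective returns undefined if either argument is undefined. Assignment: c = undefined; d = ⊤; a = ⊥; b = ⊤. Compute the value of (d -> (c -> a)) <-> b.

c -> a = undefined -> ⊥ = undefined
d -> (c -> a) = ⊤ -> undefined = undefined
(d -> (c -> a)) <-> b = undefined <-> ⊤ = undefined

undefined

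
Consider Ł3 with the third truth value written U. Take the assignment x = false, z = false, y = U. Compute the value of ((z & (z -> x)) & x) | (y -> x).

U

z -> x = false -> false = true
z & (z -> x) = false & true = false
(z & (z -> x)) & x = false & false = false
y -> x = U -> false = U  [min(1, 1−½+0)]
((z & (z -> x)) & x) | (y -> x) = false | U = U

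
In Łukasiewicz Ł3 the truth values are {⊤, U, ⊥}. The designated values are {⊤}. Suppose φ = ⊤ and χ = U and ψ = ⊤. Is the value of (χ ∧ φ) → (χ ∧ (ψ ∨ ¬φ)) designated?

χ ∧ φ = U ∧ ⊤ = U
¬φ = ¬⊤ = ⊥
ψ ∨ ¬φ = ⊤ ∨ ⊥ = ⊤
χ ∧ (ψ ∨ ¬φ) = U ∧ ⊤ = U
(χ ∧ φ) → (χ ∧ (ψ ∨ ¬φ)) = U → U = ⊤
⊤ ∈ {⊤}.

Yes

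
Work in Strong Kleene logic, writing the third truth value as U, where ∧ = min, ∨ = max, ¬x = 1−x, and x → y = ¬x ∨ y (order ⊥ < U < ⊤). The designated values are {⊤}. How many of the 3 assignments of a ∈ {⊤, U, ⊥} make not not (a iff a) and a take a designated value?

a=⊤: ⊤ ✓
a=U: U ·
a=⊥: ⊥ ·

1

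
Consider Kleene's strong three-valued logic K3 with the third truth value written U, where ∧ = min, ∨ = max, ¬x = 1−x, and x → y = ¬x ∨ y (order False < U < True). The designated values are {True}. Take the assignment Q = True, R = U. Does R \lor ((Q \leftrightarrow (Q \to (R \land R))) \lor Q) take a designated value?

Yes

R \land R = U \land U = U
Q \to (R \land R) = True \to U = U  [\lnot True \lor U]
Q \leftrightarrow (Q \to (R \land R)) = True \leftrightarrow U = U
(Q \leftrightarrow (Q \to (R \land R))) \lor Q = U \lor True = True
R \lor ((Q \leftrightarrow (Q \to (R \land R))) \lor Q) = U \lor True = True
True ∈ {True}.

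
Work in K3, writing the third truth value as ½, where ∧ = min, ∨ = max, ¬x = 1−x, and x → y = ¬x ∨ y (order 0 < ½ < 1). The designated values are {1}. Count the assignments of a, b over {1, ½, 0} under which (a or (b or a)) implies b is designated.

4

Designated under: (a=1, b=1); (a=½, b=1); (a=0, b=1); (a=0, b=0).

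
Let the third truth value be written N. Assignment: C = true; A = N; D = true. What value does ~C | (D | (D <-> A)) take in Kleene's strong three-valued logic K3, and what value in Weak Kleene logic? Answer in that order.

true; N

In Kleene's strong three-valued logic K3: ~C = ~true = false
D <-> A = true <-> N = N
D | (D <-> A) = true | N = true
~C | (D | (D <-> A)) = false | true = true
In Weak Kleene logic: ~C = ~true = false
D <-> A = true <-> N = N
D | (D <-> A) = true | N = N
~C | (D | (D <-> A)) = false | N = N
They differ because Kleene's strong three-valued logic K3 and Weak Kleene logic treat N differently under the binary connectives.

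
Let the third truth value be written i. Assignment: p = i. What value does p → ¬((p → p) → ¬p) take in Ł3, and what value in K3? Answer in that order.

T; i

In Ł3: p → p = i → i = T
¬p = ¬i = i
(p → p) → ¬p = T → i = i
¬((p → p) → ¬p) = ¬i = i
p → ¬((p → p) → ¬p) = i → i = T
In K3: p → p = i → i = i  [¬i ∨ i]
¬p = ¬i = i
(p → p) → ¬p = i → i = i
¬((p → p) → ¬p) = ¬i = i
p → ¬((p → p) → ¬p) = i → i = i
They differ because Ł3 and K3 treat i differently under implication.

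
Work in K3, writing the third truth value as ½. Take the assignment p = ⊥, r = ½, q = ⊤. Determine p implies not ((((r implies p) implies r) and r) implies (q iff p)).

r implies p = ½ implies ⊥ = ½
(r implies p) implies r = ½ implies ½ = ½
((r implies p) implies r) and r = ½ and ½ = ½
q iff p = ⊤ iff ⊥ = ⊥
(((r implies p) implies r) and r) implies (q iff p) = ½ implies ⊥ = ½
not ((((r implies p) implies r) and r) implies (q iff p)) = not ½ = ½
p implies not ((((r implies p) implies r) and r) implies (q iff p)) = ⊥ implies ½ = ⊤

⊤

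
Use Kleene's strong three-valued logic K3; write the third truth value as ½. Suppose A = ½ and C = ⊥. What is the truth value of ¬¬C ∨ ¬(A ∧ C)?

⊤

¬C = ¬⊥ = ⊤
¬¬C = ¬⊤ = ⊥
A ∧ C = ½ ∧ ⊥ = ⊥
¬(A ∧ C) = ¬⊥ = ⊤
¬¬C ∨ ¬(A ∧ C) = ⊥ ∨ ⊤ = ⊤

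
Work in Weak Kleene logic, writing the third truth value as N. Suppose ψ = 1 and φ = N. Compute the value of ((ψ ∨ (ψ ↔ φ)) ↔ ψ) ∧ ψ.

N

ψ ↔ φ = 1 ↔ N = N
ψ ∨ (ψ ↔ φ) = 1 ∨ N = N
(ψ ∨ (ψ ↔ φ)) ↔ ψ = N ↔ 1 = N
((ψ ∨ (ψ ↔ φ)) ↔ ψ) ∧ ψ = N ∧ 1 = N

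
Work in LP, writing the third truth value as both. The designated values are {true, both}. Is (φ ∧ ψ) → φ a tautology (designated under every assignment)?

Yes

Every assignment of φ, ψ over {true, both, false} gives a value in {true, both}.
In particular, with φ=both, ψ=both: (φ ∧ ψ) → φ = both.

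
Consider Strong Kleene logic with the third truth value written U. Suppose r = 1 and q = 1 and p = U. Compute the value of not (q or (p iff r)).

0

p iff r = U iff 1 = U
q or (p iff r) = 1 or U = 1
not (q or (p iff r)) = not 1 = 0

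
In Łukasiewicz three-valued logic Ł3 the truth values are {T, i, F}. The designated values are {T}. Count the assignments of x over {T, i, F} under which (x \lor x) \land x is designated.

x=T: T ✓
x=i: i ·
x=F: F ·

1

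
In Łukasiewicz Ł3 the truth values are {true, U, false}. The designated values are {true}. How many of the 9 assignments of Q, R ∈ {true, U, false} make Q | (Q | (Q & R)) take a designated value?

3

Designated under: (Q=true, R=true); (Q=true, R=U); (Q=true, R=false).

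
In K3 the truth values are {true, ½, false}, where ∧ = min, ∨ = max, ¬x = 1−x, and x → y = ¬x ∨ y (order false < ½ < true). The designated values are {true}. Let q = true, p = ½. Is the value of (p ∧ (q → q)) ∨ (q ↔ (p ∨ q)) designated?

q → q = true → true = true
p ∧ (q → q) = ½ ∧ true = ½
p ∨ q = ½ ∨ true = true
q ↔ (p ∨ q) = true ↔ true = true
(p ∧ (q → q)) ∨ (q ↔ (p ∨ q)) = ½ ∨ true = true
true ∈ {true}.

Yes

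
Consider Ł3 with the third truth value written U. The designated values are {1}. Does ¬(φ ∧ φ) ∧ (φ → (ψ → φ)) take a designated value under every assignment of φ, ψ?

No

Countermodel: φ=1, ψ=1 gives 0, which is not designated.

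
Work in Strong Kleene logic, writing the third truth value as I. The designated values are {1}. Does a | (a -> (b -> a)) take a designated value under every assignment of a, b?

Countermodel: a=I, b=1 gives I, which is not designated.

No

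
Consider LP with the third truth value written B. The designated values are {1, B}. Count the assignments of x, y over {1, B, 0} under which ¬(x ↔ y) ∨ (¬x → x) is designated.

Of the 9 assignments, 8 give a value in {1, B}.

8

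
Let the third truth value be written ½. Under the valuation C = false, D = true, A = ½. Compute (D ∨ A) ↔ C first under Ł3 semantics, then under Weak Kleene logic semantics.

In Ł3: D ∨ A = true ∨ ½ = true
(D ∨ A) ↔ C = true ↔ false = false
In Weak Kleene logic: D ∨ A = true ∨ ½ = ½
(D ∨ A) ↔ C = ½ ↔ false = ½
They differ because Ł3 and Weak Kleene logic treat ½ differently under the binary connectives.

false; ½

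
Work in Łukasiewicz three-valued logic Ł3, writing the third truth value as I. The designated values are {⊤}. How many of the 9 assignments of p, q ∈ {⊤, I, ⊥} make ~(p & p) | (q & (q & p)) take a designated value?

Designated under: (p=⊤, q=⊤); (p=⊥, q=⊤); (p=⊥, q=I); (p=⊥, q=⊥).

4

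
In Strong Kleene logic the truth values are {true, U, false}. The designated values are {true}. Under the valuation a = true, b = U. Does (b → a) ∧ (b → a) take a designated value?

Yes

b → a = U → true = true  [¬U ∨ true]
b → a = U → true = true
(b → a) ∧ (b → a) = true ∧ true = true
true ∈ {true}.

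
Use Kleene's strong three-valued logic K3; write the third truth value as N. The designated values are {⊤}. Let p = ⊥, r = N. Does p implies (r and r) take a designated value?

r and r = N and N = N
p implies (r and r) = ⊥ implies N = ⊤  [not ⊥ or N]
⊤ ∈ {⊤}.

Yes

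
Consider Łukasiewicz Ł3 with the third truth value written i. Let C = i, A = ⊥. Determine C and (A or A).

⊥

A or A = ⊥ or ⊥ = ⊥
C and (A or A) = i and ⊥ = ⊥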